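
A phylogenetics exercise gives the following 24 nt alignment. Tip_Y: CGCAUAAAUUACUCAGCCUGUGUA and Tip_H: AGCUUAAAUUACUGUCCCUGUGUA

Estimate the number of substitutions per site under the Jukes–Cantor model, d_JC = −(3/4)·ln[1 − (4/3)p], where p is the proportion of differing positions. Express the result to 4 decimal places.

The sequences differ at positions 1 (C/A), 4 (A/U), 14 (C/G), 15 (A/U), 16 (G/C).
p = 5/24 = 0.208333.
d = −0.75 · ln(1 − (4/3)·0.208333) = −0.75 · ln(0.722223) = −0.75 · (-0.325421) = 0.2441.

0.2441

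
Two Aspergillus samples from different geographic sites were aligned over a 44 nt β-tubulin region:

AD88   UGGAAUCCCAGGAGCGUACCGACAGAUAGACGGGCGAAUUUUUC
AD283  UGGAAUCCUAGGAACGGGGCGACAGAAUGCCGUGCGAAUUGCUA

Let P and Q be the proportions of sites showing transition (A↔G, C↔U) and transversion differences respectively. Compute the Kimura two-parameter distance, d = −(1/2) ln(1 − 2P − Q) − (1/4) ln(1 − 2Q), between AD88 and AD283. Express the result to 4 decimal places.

0.3390

Differing sites — 9:C/U (Ti); 14:G/A (Ti); 17:U/G (Tv); 18:A/G (Ti); 19:C/G (Tv); 27:U/A (Tv); 28:A/U (Tv); 30:A/C (Tv); 33:G/U (Tv); 41:U/G (Tv); 42:U/C (Ti); 44:C/A (Tv).
Of the 12 differences, 4 transitions and 8 transversions over 44 sites: P = 4/44 = 0.090909, Q = 8/44 = 0.181818.
d = −0.5·ln(0.636364) − 0.25·ln(0.636364) = −0.5·(-0.451985) − 0.25·(-0.451985) = 0.3390.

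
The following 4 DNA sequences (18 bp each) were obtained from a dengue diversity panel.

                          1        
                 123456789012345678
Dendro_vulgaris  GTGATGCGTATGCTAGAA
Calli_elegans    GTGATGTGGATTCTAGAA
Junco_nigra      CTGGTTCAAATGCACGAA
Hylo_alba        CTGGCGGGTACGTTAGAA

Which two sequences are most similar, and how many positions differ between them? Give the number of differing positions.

Pairwise Hamming distances:
  Dendro_vulgaris vs Calli_elegans: 3
  Dendro_vulgaris vs Junco_nigra: 7
  Dendro_vulgaris vs Hylo_alba: 6
  Calli_elegans vs Junco_nigra: 9
  Calli_elegans vs Hylo_alba: 8
  Junco_nigra vs Hylo_alba: 9
The smallest is 3, between Dendro_vulgaris and Calli_elegans.

3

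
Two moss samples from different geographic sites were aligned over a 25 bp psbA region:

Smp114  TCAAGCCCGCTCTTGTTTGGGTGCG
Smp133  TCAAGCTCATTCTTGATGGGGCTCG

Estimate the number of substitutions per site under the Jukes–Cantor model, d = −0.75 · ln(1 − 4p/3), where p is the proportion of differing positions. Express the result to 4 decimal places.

0.3505

Mismatches occur at site 7 (C→T), site 9 (G→A), site 10 (C→T), site 16 (T→A), site 18 (T→G), site 22 (T→C), site 23 (G→T).
p = 7/25 = 0.280000.
d = −0.75 · ln(1 − (4/3)·0.280000) = −0.75 · ln(0.626667) = −0.75 · (-0.467340) = 0.3505.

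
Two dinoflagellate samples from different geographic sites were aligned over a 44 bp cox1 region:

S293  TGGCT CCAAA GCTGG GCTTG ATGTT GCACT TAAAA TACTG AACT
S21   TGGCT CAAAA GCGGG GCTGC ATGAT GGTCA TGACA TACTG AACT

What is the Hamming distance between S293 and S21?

Mismatches occur at site 7 (C→A), site 13 (T→G), site 19 (T→G), site 20 (G→C), site 24 (T→A), site 27 (C→G), site 28 (A→T), site 30 (T→A), site 32 (A→G), site 34 (A→C).
That gives 10 mismatches out of 44 aligned sites, so the Hamming distance is 10.

10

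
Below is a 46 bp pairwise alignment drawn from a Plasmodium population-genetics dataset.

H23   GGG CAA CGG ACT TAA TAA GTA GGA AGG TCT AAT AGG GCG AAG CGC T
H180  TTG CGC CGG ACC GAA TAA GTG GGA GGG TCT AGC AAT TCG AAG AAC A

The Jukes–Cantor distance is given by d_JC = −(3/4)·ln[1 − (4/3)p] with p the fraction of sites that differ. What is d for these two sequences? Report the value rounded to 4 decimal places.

The sequences differ at positions 1 (G/T), 2 (G/T), 5 (A/G), 6 (A/C), 12 (T/C), 13 (T/G), 21 (A/G), 25 (A/G), 32 (A/G), 33 (T/C), 35 (G/A), 36 (G/T), 37 (G/T), 43 (C/A), 44 (G/A), 46 (T/A).
p = 16/46 = 0.347826.
d = −0.75 · ln(1 − (4/3)·0.347826) = −0.75 · ln(0.536232) = −0.75 · (-0.623188) = 0.4674.

0.4674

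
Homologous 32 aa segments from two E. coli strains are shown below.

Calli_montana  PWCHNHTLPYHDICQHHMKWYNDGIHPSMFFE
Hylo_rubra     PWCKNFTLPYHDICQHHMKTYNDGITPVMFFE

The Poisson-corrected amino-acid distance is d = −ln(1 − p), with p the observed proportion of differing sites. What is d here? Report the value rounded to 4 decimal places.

0.1699

The sequences differ at positions 4 (H/K), 6 (H/F), 20 (W/T), 26 (H/T), 28 (S/V).
p = 5/32 = 0.156250.
d = −ln(1 − 0.156250) = −ln(0.843750) = 0.1699.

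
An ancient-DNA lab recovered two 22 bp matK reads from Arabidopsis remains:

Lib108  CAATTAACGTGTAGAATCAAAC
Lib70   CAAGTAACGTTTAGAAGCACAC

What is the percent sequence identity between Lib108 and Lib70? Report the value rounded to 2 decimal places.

The sequences differ at positions 4 (T/G), 11 (G/T), 17 (T/G), 20 (A/C).
18 of the 22 sites match, so the percent identity is 18/22 × 100 = 81.82%.

81.82%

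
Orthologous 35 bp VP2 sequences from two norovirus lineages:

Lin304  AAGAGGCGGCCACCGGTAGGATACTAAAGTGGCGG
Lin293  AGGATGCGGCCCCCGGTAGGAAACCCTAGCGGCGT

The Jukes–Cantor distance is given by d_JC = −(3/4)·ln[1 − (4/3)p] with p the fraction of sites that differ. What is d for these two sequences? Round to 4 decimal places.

Mismatches occur at site 2 (A↔G), site 5 (G↔T), site 12 (A↔C), site 22 (T↔A), site 25 (T↔C), site 26 (A↔C), site 27 (A↔T), site 30 (T↔C), site 35 (G↔T).
p = 9/35 = 0.257143.
d = −0.75 · ln(1 − (4/3)·0.257143) = −0.75 · ln(0.657143) = −0.75 · (-0.419854) = 0.3149.

0.3149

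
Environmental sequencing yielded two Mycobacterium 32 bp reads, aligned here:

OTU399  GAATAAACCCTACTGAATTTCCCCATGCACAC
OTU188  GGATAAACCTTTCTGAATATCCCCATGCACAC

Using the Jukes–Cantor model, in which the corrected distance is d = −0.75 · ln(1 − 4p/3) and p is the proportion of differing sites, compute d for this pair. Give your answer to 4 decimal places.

Mismatches occur at site 2 (A/G), site 10 (C/T), site 12 (A/T), site 19 (T/A).
p = 4/32 = 0.125000.
d = −0.75 · ln(1 − (4/3)·0.125000) = −0.75 · ln(0.833333) = −0.75 · (-0.182322) = 0.1367.

0.1367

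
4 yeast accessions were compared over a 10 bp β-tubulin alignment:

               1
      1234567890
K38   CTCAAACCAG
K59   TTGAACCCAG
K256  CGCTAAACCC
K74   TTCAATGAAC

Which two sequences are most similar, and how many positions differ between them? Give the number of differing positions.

Pairwise Hamming distances:
  K38 vs K59: 3
  K38 vs K256: 5
  K38 vs K74: 5
  K59 vs K256: 8
  K59 vs K74: 5
  K256 vs K74: 7
The smallest is 3, between K38 and K59.

3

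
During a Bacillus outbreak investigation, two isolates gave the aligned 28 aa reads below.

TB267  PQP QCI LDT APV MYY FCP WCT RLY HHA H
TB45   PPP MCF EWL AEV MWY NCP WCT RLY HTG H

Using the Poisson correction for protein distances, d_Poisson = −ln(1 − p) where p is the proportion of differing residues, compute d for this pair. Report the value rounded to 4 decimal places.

0.4990

Differing sites — 2:Q/P; 4:Q/M; 6:I/F; 7:L/E; 8:D/W; 9:T/L; 11:P/E; 14:Y/W; 16:F/N; 26:H/T; 27:A/G.
p = 11/28 = 0.392857.
d = −ln(1 − 0.392857) = −ln(0.607143) = 0.4990.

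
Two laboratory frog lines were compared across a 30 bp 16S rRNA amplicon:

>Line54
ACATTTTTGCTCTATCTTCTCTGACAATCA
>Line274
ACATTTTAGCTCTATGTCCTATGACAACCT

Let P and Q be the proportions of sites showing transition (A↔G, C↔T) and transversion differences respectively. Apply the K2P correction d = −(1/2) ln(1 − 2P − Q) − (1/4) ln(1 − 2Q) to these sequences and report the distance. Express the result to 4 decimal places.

0.2326

Mismatches occur at site 8 (T/A, transversion), site 16 (C/G, transversion), site 18 (T/C, transition), site 21 (C/A, transversion), site 28 (T/C, transition), site 30 (A/T, transversion).
Of the 6 differences, 2 transitions and 4 transversions over 30 sites: P = 2/30 = 0.066667, Q = 4/30 = 0.133333.
d = −0.5·ln(0.733333) − 0.25·ln(0.733334) = −0.5·(-0.310155) − 0.25·(-0.310154) = 0.2326.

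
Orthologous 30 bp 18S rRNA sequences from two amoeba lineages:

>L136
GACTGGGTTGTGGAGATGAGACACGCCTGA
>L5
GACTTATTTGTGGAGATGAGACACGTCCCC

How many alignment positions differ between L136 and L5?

7

The sequences differ at positions 5 (G/T), 6 (G/A), 7 (G/T), 26 (C/T), 28 (T/C), 29 (G/C), 30 (A/C).
That gives 7 mismatches out of 30 aligned sites, so the Hamming distance is 7.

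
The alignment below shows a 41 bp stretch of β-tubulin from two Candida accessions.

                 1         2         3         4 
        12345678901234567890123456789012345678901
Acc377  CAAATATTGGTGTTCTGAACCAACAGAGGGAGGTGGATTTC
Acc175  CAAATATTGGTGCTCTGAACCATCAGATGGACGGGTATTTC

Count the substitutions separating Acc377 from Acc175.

Mismatches occur at site 13 (T→C), site 23 (A→T), site 28 (G→T), site 32 (G→C), site 34 (T→G), site 36 (G→T).
That gives 6 mismatches out of 41 aligned sites, so the Hamming distance is 6.

6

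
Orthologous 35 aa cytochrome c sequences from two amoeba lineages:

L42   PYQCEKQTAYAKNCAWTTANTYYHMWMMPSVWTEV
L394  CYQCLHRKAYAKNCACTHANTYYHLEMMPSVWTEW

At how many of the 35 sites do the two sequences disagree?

10

Mismatches occur at site 1 (P/C), site 5 (E/L), site 6 (K/H), site 7 (Q/R), site 8 (T/K), site 16 (W/C), site 18 (T/H), site 25 (M/L), site 26 (W/E), site 35 (V/W).
That gives 10 mismatches out of 35 aligned sites, so the Hamming distance is 10.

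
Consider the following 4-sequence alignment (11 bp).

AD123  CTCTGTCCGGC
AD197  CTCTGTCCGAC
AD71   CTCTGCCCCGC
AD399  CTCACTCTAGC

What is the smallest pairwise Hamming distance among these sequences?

Pairwise Hamming distances:
  AD123 vs AD197: 1
  AD123 vs AD71: 2
  AD123 vs AD399: 4
  AD197 vs AD71: 3
  AD197 vs AD399: 5
  AD71 vs AD399: 5
The smallest is 1, between AD123 and AD197.

1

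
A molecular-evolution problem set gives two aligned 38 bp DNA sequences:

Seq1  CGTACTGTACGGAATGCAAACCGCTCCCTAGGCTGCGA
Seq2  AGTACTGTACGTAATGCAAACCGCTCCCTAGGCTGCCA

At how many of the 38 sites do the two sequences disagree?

3

The sequences differ at positions 1 (C/A), 12 (G/T), 37 (G/C).
That gives 3 mismatches out of 38 aligned sites, so the Hamming distance is 3.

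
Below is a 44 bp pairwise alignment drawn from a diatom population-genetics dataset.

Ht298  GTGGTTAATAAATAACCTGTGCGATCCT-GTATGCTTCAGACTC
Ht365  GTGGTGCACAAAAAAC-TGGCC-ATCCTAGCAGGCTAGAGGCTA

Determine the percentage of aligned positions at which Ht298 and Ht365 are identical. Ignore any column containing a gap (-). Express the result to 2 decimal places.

Excluding the 3 gap columns leaves 41 comparable sites.
Mismatches occur at site 6 (T↔G), site 7 (A↔C), site 9 (T↔C), site 13 (T↔A), site 20 (T↔G), site 21 (G↔C), site 31 (T↔C), site 33 (T↔G), site 37 (T↔A), site 38 (C↔G), site 41 (A↔G), site 44 (C↔A).
29 of the 41 comparable sites match, so the percent identity is 29/41 × 100 = 70.73%.

70.73%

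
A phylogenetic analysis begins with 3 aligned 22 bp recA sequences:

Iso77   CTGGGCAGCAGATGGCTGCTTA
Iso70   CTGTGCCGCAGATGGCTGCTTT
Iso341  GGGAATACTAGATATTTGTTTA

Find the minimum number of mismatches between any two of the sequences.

Pairwise Hamming distances:
  Iso77 vs Iso70: 3
  Iso77 vs Iso341: 11
  Iso70 vs Iso341: 13
The smallest is 3, between Iso77 and Iso70.

3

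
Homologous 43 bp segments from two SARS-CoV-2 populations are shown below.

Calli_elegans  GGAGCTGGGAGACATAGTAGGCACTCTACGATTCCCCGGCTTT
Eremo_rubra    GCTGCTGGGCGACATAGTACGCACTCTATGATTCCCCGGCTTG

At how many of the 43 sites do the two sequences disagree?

6

Differing sites — 2:G/C; 3:A/T; 10:A/C; 20:G/C; 29:C/T; 43:T/G.
That gives 6 mismatches out of 43 aligned sites, so the Hamming distance is 6.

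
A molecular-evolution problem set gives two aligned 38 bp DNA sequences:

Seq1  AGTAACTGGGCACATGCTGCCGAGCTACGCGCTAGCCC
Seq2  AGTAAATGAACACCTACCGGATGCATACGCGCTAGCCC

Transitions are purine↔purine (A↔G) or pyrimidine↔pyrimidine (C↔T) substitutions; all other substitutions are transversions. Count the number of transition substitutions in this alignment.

5

Differing sites — 6:C/A (Tv); 9:G/A (Ti); 10:G/A (Ti); 14:A/C (Tv); 16:G/A (Ti); 18:T/C (Ti); 20:C/G (Tv); 21:C/A (Tv); 22:G/T (Tv); 23:A/G (Ti); 24:G/C (Tv); 25:C/A (Tv).
Of the 12 differences, 5 transitions and 7 transversions, so the answer is 5.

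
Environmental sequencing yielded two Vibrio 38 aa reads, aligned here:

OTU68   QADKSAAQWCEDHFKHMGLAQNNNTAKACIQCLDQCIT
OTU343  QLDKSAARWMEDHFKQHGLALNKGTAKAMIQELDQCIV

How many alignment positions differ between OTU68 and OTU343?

The sequences differ at positions 2 (A/L), 8 (Q/R), 10 (C/M), 16 (H/Q), 17 (M/H), 21 (Q/L), 23 (N/K), 24 (N/G), 29 (C/M), 32 (C/E), 38 (T/V).
That gives 11 mismatches out of 38 aligned sites, so the Hamming distance is 11.

11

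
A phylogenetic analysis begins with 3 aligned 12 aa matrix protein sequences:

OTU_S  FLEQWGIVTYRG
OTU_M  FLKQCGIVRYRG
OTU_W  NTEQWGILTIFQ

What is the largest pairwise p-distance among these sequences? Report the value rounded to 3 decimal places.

Pairwise Hamming distances:
  OTU_S vs OTU_M: 3
  OTU_S vs OTU_W: 6
  OTU_M vs OTU_W: 9
The largest is 9 mismatches, between OTU_M and OTU_W; p = 9/12 = 0.750.

0.750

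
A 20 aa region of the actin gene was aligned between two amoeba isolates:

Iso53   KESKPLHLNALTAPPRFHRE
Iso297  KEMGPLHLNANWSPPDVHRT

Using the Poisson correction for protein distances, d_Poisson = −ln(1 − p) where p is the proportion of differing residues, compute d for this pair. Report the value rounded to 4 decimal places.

Mismatches occur at site 3 (S↔M), site 4 (K↔G), site 11 (L↔N), site 12 (T↔W), site 13 (A↔S), site 16 (R↔D), site 17 (F↔V), site 20 (E↔T).
p = 8/20 = 0.400000.
d = −ln(1 − 0.400000) = −ln(0.600000) = 0.5108.

0.5108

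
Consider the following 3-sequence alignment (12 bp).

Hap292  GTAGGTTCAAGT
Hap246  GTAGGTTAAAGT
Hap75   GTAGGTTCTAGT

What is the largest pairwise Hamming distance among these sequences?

Pairwise Hamming distances:
  Hap292 vs Hap246: 1
  Hap292 vs Hap75: 1
  Hap246 vs Hap75: 2
The largest is 2, between Hap246 and Hap75.

2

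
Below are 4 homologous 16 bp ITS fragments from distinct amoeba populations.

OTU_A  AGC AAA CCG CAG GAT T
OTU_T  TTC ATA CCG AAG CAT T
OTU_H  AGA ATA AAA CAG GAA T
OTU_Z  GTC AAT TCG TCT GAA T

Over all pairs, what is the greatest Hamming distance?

11

Pairwise Hamming distances:
  OTU_A vs OTU_T: 5
  OTU_A vs OTU_H: 6
  OTU_A vs OTU_Z: 8
  OTU_T vs OTU_H: 9
  OTU_T vs OTU_Z: 9
  OTU_H vs OTU_Z: 11
The largest is 11, between OTU_H and OTU_Z.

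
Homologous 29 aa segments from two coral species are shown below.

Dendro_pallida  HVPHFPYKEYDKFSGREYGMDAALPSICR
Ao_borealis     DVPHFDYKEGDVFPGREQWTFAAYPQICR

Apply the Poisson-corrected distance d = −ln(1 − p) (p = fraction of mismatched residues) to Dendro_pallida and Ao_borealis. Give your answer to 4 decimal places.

0.4769

The sequences differ at positions 1 (H/D), 6 (P/D), 10 (Y/G), 12 (K/V), 14 (S/P), 18 (Y/Q), 19 (G/W), 20 (M/T), 21 (D/F), 24 (L/Y), 26 (S/Q).
p = 11/29 = 0.379310.
d = −ln(1 − 0.379310) = −ln(0.620690) = 0.4769.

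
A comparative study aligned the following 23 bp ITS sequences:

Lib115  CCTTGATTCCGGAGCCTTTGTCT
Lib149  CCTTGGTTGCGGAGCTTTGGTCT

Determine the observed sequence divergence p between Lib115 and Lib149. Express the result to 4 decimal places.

0.1739

Mismatches occur at site 6 (A→G), site 9 (C→G), site 16 (C→T), site 19 (T→G).
There are 4 differences over 23 sites, so p = 4/23 = 0.1739.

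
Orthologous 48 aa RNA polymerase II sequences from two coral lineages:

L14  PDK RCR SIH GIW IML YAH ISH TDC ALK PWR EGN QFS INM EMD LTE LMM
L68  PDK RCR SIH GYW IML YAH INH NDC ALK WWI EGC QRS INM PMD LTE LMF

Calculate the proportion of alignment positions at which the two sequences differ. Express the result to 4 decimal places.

Differing sites — 11:I/Y; 20:S/N; 22:T/N; 28:P/W; 30:R/I; 33:N/C; 35:F/R; 40:E/P; 48:M/F.
There are 9 differences over 48 sites, so p = 9/48 = 0.1875.

0.1875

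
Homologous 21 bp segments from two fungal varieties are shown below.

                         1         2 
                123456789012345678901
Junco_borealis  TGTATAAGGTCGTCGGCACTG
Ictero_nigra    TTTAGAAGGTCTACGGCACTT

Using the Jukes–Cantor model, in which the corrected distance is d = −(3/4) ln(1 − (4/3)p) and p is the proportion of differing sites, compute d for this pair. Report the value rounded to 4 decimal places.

Mismatches occur at site 2 (G/T), site 5 (T/G), site 12 (G/T), site 13 (T/A), site 21 (G/T).
p = 5/21 = 0.238095.
d = −0.75 · ln(1 − (4/3)·0.238095) = −0.75 · ln(0.682540) = −0.75 · (-0.381934) = 0.2865.

0.2865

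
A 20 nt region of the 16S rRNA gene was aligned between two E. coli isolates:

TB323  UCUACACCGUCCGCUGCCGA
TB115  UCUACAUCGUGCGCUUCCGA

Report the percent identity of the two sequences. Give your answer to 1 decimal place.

85.0%

Differing sites — 7:C/U; 11:C/G; 16:G/U.
17 of the 20 sites match, so the percent identity is 17/20 × 100 = 85.0%.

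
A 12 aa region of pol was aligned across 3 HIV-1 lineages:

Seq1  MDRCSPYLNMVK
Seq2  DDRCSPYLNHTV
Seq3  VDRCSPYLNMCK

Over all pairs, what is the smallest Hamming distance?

Pairwise Hamming distances:
  Seq1 vs Seq2: 4
  Seq1 vs Seq3: 2
  Seq2 vs Seq3: 4
The smallest is 2, between Seq1 and Seq3.

2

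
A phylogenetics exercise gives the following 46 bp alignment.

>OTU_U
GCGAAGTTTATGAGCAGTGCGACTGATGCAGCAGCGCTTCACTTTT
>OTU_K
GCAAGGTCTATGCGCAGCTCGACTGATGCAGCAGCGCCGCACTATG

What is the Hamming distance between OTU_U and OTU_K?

The sequences differ at positions 3 (G/A), 5 (A/G), 8 (T/C), 13 (A/C), 18 (T/C), 19 (G/T), 38 (T/C), 39 (T/G), 44 (T/A), 46 (T/G).
That gives 10 mismatches out of 46 aligned sites, so the Hamming distance is 10.

10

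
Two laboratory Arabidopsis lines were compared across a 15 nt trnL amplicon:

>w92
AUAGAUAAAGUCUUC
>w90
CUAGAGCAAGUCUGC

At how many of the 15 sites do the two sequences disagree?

4

The sequences differ at positions 1 (A/C), 6 (U/G), 7 (A/C), 14 (U/G).
That gives 4 mismatches out of 15 aligned sites, so the Hamming distance is 4.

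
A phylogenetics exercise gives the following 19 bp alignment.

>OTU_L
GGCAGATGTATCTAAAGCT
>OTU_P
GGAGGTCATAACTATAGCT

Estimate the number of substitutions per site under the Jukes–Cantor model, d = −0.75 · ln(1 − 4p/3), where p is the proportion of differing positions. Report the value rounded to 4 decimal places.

0.5068

The sequences differ at positions 3 (C/A), 4 (A/G), 6 (A/T), 7 (T/C), 8 (G/A), 11 (T/A), 15 (A/T).
p = 7/19 = 0.368421.
d = −0.75 · ln(1 − (4/3)·0.368421) = −0.75 · ln(0.508772) = −0.75 · (-0.675755) = 0.5068.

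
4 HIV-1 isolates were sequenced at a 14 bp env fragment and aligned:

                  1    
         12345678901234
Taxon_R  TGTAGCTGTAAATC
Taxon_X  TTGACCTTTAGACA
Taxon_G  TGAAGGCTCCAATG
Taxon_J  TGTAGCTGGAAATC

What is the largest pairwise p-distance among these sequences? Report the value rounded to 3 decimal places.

0.714

Pairwise Hamming distances:
  Taxon_R vs Taxon_X: 7
  Taxon_R vs Taxon_G: 7
  Taxon_R vs Taxon_J: 1
  Taxon_X vs Taxon_G: 10
  Taxon_X vs Taxon_J: 8
  Taxon_G vs Taxon_J: 7
The largest is 10 mismatches, between Taxon_X and Taxon_G; p = 10/14 = 0.714.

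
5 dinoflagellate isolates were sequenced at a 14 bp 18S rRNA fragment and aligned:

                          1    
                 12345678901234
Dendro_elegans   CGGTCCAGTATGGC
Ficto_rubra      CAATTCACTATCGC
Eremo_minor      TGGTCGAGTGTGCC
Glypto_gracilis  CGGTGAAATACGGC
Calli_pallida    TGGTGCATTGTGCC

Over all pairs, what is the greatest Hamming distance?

Pairwise Hamming distances:
  Dendro_elegans vs Ficto_rubra: 5
  Dendro_elegans vs Eremo_minor: 4
  Dendro_elegans vs Glypto_gracilis: 4
  Dendro_elegans vs Calli_pallida: 5
  Ficto_rubra vs Eremo_minor: 9
  Ficto_rubra vs Glypto_gracilis: 7
  Ficto_rubra vs Calli_pallida: 8
  Eremo_minor vs Glypto_gracilis: 7
  Eremo_minor vs Calli_pallida: 3
  Glypto_gracilis vs Calli_pallida: 6
The largest is 9, between Ficto_rubra and Eremo_minor.

9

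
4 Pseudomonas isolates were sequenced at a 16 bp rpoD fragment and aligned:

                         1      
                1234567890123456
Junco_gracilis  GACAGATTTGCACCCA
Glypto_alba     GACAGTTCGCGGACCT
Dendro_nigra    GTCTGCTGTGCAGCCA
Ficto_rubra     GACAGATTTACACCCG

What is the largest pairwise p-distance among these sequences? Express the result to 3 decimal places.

Pairwise Hamming distances:
  Junco_gracilis vs Glypto_alba: 8
  Junco_gracilis vs Dendro_nigra: 5
  Junco_gracilis vs Ficto_rubra: 2
  Glypto_alba vs Dendro_nigra: 10
  Glypto_alba vs Ficto_rubra: 8
  Dendro_nigra vs Ficto_rubra: 7
The largest is 10 mismatches, between Glypto_alba and Dendro_nigra; p = 10/16 = 0.625.

0.625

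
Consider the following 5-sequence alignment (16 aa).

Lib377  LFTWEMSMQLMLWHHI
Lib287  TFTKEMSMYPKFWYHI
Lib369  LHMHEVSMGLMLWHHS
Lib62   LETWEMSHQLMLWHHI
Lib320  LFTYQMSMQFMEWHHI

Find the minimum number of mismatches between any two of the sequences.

Pairwise Hamming distances:
  Lib377 vs Lib287: 7
  Lib377 vs Lib369: 6
  Lib377 vs Lib62: 2
  Lib377 vs Lib320: 4
  Lib287 vs Lib369: 11
  Lib287 vs Lib62: 9
  Lib287 vs Lib320: 8
  Lib369 vs Lib62: 7
  Lib369 vs Lib320: 9
  Lib62 vs Lib320: 6
The smallest is 2, between Lib377 and Lib62.

2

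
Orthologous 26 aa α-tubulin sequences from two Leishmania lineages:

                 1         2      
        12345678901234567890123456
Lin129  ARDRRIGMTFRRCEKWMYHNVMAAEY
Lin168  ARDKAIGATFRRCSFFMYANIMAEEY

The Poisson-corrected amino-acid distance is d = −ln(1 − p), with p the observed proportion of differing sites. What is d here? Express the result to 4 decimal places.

Differing sites — 4:R/K; 5:R/A; 8:M/A; 14:E/S; 15:K/F; 16:W/F; 19:H/A; 21:V/I; 24:A/E.
p = 9/26 = 0.346154.
d = −ln(1 − 0.346154) = −ln(0.653846) = 0.4249.

0.4249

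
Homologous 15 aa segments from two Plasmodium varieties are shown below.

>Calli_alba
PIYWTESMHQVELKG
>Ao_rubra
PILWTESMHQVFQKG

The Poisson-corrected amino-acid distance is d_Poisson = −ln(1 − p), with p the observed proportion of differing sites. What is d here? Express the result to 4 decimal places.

The sequences differ at positions 3 (Y/L), 12 (E/F), 13 (L/Q).
p = 3/15 = 0.200000.
d = −ln(1 − 0.200000) = −ln(0.800000) = 0.2231.

0.2231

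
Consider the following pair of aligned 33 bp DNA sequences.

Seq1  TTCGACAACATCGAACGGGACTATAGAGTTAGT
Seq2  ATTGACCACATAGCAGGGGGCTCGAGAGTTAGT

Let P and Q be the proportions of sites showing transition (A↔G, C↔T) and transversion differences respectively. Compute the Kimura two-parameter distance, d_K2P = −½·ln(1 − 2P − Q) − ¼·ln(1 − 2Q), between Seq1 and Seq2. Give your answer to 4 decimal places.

The sequences differ at positions 1 (T/A, transversion), 3 (C/T, transition), 7 (A/C, transversion), 12 (C/A, transversion), 14 (A/C, transversion), 16 (C/G, transversion), 20 (A/G, transition), 23 (A/C, transversion), 24 (T/G, transversion).
Of the 9 differences, 2 transitions and 7 transversions over 33 sites: P = 2/33 = 0.060606, Q = 7/33 = 0.212121.
d = −0.5·ln(0.666667) − 0.25·ln(0.575758) = −0.5·(-0.405465) − 0.25·(-0.552068) = 0.3407.

0.3407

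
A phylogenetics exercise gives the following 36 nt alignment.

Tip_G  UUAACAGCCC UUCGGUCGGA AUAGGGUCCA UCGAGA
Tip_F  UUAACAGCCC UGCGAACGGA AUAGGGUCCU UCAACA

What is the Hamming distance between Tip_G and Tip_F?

The sequences differ at positions 12 (U/G), 15 (G/A), 16 (U/A), 30 (A/U), 33 (G/A), 35 (G/C).
That gives 6 mismatches out of 36 aligned sites, so the Hamming distance is 6.

6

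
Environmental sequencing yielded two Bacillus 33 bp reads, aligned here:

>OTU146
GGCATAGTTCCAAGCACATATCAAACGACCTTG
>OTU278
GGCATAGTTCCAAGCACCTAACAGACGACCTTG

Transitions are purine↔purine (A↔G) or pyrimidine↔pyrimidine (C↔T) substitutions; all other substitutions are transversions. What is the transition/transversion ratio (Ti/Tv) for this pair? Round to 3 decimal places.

The sequences differ at positions 18 (A/C, transversion), 21 (T/A, transversion), 24 (A/G, transition).
Of the 3 differences, 1 transition and 2 transversions, so Ti/Tv = 1/2 = 0.500.

0.500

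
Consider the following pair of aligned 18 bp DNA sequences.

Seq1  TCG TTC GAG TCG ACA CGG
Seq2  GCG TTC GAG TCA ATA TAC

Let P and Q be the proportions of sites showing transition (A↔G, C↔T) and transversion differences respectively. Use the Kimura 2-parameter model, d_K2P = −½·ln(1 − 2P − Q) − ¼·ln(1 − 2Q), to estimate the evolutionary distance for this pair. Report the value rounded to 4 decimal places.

0.4683

Differing sites — 1:T/G (Tv); 12:G/A (Ti); 14:C/T (Ti); 16:C/T (Ti); 17:G/A (Ti); 18:G/C (Tv).
Of the 6 differences, 4 transitions and 2 transversions over 18 sites: P = 4/18 = 0.222222, Q = 2/18 = 0.111111.
d = −0.5·ln(0.444445) − 0.25·ln(0.777778) = −0.5·(-0.810929) − 0.25·(-0.251314) = 0.4683.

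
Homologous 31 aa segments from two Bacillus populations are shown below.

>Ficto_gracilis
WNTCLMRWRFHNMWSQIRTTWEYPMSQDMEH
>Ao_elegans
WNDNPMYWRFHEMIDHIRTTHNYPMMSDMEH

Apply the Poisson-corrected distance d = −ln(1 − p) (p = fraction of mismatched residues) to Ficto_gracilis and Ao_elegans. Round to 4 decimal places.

0.4895

Differing sites — 3:T/D; 4:C/N; 5:L/P; 7:R/Y; 12:N/E; 14:W/I; 15:S/D; 16:Q/H; 21:W/H; 22:E/N; 26:S/M; 27:Q/S.
p = 12/31 = 0.387097.
d = −ln(1 − 0.387097) = −ln(0.612903) = 0.4895.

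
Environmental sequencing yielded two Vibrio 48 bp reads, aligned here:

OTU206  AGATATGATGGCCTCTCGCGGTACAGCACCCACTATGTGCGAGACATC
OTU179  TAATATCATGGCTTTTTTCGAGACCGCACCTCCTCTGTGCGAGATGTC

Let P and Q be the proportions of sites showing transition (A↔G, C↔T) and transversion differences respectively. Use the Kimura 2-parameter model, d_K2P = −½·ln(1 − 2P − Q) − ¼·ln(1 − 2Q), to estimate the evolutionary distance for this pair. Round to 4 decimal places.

0.4124

Mismatches occur at site 1 (A↔T, transversion), site 2 (G↔A, transition), site 7 (G↔C, transversion), site 13 (C↔T, transition), site 15 (C↔T, transition), site 17 (C↔T, transition), site 18 (G↔T, transversion), site 21 (G↔A, transition), site 22 (T↔G, transversion), site 25 (A↔C, transversion), site 31 (C↔T, transition), site 32 (A↔C, transversion), site 35 (A↔C, transversion), site 45 (C↔T, transition), site 46 (A↔G, transition).
Of the 15 differences, 8 transitions and 7 transversions over 48 sites: P = 8/48 = 0.166667, Q = 7/48 = 0.145833.
d = −0.5·ln(0.520833) − 0.25·ln(0.708334) = −0.5·(-0.652326) − 0.25·(-0.344840) = 0.4124.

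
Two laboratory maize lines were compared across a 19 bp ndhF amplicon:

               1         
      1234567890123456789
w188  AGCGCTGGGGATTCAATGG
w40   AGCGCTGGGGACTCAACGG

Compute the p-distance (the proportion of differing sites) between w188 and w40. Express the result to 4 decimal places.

Mismatches occur at site 12 (T/C), site 17 (T/C).
There are 2 differences over 19 sites, so p = 2/19 = 0.1053.

0.1053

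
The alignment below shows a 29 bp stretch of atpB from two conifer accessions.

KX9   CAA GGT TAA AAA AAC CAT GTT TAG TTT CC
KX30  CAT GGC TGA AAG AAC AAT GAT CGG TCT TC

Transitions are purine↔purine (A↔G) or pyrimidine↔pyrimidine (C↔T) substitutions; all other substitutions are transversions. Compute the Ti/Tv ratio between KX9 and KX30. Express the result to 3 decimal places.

The sequences differ at positions 3 (A/T, transversion), 6 (T/C, transition), 8 (A/G, transition), 12 (A/G, transition), 16 (C/A, transversion), 20 (T/A, transversion), 22 (T/C, transition), 23 (A/G, transition), 26 (T/C, transition), 28 (C/T, transition).
Of the 10 differences, 7 transitions and 3 transversions, so Ti/Tv = 7/3 = 2.333.

2.333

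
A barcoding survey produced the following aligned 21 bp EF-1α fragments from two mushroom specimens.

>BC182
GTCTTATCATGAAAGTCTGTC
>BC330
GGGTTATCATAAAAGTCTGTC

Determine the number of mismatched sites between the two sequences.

3

Mismatches occur at site 2 (T↔G), site 3 (C↔G), site 11 (G↔A).
That gives 3 mismatches out of 21 aligned sites, so the Hamming distance is 3.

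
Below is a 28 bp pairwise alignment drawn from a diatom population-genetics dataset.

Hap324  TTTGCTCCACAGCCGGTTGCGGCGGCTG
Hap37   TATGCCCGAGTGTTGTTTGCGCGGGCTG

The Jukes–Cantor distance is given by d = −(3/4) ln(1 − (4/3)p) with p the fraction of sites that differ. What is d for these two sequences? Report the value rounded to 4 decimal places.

Mismatches occur at site 2 (T/A), site 6 (T/C), site 8 (C/G), site 10 (C/G), site 11 (A/T), site 13 (C/T), site 14 (C/T), site 16 (G/T), site 22 (G/C), site 23 (C/G).
p = 10/28 = 0.357143.
d = −0.75 · ln(1 − (4/3)·0.357143) = −0.75 · ln(0.523809) = −0.75 · (-0.646628) = 0.4850.

0.4850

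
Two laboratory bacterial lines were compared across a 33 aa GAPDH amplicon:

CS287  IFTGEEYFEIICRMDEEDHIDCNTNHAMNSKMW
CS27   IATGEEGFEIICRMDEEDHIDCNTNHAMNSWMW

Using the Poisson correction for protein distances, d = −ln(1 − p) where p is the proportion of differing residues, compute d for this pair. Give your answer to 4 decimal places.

The sequences differ at positions 2 (F/A), 7 (Y/G), 31 (K/W).
p = 3/33 = 0.090909.
d = −ln(1 − 0.090909) = −ln(0.909091) = 0.0953.

0.0953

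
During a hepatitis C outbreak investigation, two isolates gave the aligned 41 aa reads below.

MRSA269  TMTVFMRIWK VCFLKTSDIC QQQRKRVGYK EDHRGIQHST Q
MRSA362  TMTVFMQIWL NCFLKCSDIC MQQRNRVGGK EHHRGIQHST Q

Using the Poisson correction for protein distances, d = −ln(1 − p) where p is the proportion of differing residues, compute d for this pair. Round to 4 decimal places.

0.2171

Mismatches occur at site 7 (R/Q), site 10 (K/L), site 11 (V/N), site 16 (T/C), site 21 (Q/M), site 25 (K/N), site 29 (Y/G), site 32 (D/H).
p = 8/41 = 0.195122.
d = −ln(1 − 0.195122) = −ln(0.804878) = 0.2171.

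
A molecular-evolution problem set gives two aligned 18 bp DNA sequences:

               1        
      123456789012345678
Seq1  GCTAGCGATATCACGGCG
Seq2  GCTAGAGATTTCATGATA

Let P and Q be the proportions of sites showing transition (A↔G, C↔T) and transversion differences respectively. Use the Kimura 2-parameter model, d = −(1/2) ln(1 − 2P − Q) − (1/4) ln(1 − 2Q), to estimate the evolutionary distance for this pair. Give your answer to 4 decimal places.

Mismatches occur at site 6 (C/A, transversion), site 10 (A/T, transversion), site 14 (C/T, transition), site 16 (G/A, transition), site 17 (C/T, transition), site 18 (G/A, transition).
Of the 6 differences, 4 transitions and 2 transversions over 18 sites: P = 4/18 = 0.222222, Q = 2/18 = 0.111111.
d = −0.5·ln(0.444445) − 0.25·ln(0.777778) = −0.5·(-0.810929) − 0.25·(-0.251314) = 0.4683.

0.4683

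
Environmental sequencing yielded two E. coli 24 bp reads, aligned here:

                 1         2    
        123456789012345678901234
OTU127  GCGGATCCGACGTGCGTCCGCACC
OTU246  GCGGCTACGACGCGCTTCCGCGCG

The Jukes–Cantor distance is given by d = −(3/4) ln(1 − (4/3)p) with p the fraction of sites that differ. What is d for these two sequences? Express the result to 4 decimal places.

Mismatches occur at site 5 (A→C), site 7 (C→A), site 13 (T→C), site 16 (G→T), site 22 (A→G), site 24 (C→G).
p = 6/24 = 0.250000.
d = −0.75 · ln(1 − (4/3)·0.250000) = −0.75 · ln(0.666667) = −0.75 · (-0.405465) = 0.3041.

0.3041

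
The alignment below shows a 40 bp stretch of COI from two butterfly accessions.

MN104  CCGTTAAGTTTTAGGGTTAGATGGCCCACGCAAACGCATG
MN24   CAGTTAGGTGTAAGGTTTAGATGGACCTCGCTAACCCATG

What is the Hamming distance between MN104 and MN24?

Mismatches occur at site 2 (C→A), site 7 (A→G), site 10 (T→G), site 12 (T→A), site 16 (G→T), site 25 (C→A), site 28 (A→T), site 32 (A→T), site 36 (G→C).
That gives 9 mismatches out of 40 aligned sites, so the Hamming distance is 9.

9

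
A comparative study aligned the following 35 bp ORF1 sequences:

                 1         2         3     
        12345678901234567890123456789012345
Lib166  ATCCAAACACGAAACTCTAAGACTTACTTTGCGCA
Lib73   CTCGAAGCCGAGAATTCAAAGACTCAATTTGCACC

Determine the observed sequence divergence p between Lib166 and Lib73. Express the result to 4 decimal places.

0.3714

Mismatches occur at site 1 (A→C), site 4 (C→G), site 7 (A→G), site 9 (A→C), site 10 (C→G), site 11 (G→A), site 12 (A→G), site 15 (C→T), site 18 (T→A), site 25 (T→C), site 27 (C→A), site 33 (G→A), site 35 (A→C).
There are 13 differences over 35 sites, so p = 13/35 = 0.3714.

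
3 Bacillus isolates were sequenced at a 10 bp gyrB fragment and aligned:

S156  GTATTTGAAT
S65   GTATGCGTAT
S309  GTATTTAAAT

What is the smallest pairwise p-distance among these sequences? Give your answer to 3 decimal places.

0.100

Pairwise Hamming distances:
  S156 vs S65: 3
  S156 vs S309: 1
  S65 vs S309: 4
The smallest is 1 mismatch, between S156 and S309; p = 1/10 = 0.100.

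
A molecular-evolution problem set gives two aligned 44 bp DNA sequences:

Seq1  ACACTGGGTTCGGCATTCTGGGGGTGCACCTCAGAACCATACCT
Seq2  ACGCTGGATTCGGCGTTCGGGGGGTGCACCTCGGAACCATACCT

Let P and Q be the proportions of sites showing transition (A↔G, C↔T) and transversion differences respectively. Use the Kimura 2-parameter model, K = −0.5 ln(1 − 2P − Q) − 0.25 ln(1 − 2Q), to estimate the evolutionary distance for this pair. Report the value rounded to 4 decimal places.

0.1261

The sequences differ at positions 3 (A/G, transition), 8 (G/A, transition), 15 (A/G, transition), 19 (T/G, transversion), 33 (A/G, transition).
Of the 5 differences, 4 transitions and 1 transversion over 44 sites: P = 4/44 = 0.090909, Q = 1/44 = 0.022727.
d = −0.5·ln(0.795455) − 0.25·ln(0.954546) = −0.5·(-0.228841) − 0.25·(-0.046519) = 0.1261.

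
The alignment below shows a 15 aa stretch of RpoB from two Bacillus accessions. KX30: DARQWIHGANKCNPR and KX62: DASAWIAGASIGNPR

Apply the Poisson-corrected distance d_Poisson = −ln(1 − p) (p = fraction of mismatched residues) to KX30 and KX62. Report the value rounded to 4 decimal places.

0.5108

Differing sites — 3:R/S; 4:Q/A; 7:H/A; 10:N/S; 11:K/I; 12:C/G.
p = 6/15 = 0.400000.
d = −ln(1 − 0.400000) = −ln(0.600000) = 0.5108.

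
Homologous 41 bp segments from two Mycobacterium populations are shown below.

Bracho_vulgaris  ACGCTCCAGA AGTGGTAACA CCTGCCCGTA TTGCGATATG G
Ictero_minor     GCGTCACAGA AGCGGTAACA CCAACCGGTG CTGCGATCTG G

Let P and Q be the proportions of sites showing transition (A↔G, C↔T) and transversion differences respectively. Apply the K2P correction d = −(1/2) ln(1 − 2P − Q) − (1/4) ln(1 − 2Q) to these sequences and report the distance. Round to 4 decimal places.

Mismatches occur at site 1 (A/G, transition), site 4 (C/T, transition), site 5 (T/C, transition), site 6 (C/A, transversion), site 13 (T/C, transition), site 23 (T/A, transversion), site 24 (G/A, transition), site 27 (C/G, transversion), site 30 (A/G, transition), site 31 (T/C, transition), site 38 (A/C, transversion).
Of the 11 differences, 7 transitions and 4 transversions over 41 sites: P = 7/41 = 0.170732, Q = 4/41 = 0.097561.
d = −0.5·ln(0.560975) − 0.25·ln(0.804878) = −0.5·(-0.578079) − 0.25·(-0.217065) = 0.3433.

0.3433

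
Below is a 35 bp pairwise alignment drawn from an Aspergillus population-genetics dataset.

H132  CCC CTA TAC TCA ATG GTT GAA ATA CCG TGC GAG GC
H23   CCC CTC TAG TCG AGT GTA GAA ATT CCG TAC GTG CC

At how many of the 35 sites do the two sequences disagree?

Differing sites — 6:A/C; 9:C/G; 12:A/G; 14:T/G; 15:G/T; 18:T/A; 24:A/T; 29:G/A; 32:A/T; 34:G/C.
That gives 10 mismatches out of 35 aligned sites, so the Hamming distance is 10.

10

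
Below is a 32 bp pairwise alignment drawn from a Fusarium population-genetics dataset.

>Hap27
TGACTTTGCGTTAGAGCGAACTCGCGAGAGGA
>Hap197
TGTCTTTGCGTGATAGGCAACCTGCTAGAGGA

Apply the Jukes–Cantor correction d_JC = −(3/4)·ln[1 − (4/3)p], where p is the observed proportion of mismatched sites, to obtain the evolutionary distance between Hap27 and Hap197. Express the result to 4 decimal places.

Differing sites — 3:A/T; 12:T/G; 14:G/T; 17:C/G; 18:G/C; 22:T/C; 23:C/T; 26:G/T.
p = 8/32 = 0.250000.
d = −0.75 · ln(1 − (4/3)·0.250000) = −0.75 · ln(0.666667) = −0.75 · (-0.405465) = 0.3041.

0.3041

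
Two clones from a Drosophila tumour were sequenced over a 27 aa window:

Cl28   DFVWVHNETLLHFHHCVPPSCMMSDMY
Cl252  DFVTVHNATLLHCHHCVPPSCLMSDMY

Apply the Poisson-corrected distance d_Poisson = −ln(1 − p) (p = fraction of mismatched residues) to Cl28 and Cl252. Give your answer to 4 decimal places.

0.1603

Mismatches occur at site 4 (W→T), site 8 (E→A), site 13 (F→C), site 22 (M→L).
p = 4/27 = 0.148148.
d = −ln(1 − 0.148148) = −ln(0.851852) = 0.1603.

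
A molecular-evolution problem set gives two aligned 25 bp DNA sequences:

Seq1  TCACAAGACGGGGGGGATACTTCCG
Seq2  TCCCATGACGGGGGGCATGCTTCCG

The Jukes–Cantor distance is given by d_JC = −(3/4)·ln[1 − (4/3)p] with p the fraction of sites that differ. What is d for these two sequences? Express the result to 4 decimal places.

0.1800

Differing sites — 3:A/C; 6:A/T; 16:G/C; 19:A/G.
p = 4/25 = 0.160000.
d = −0.75 · ln(1 − (4/3)·0.160000) = −0.75 · ln(0.786667) = −0.75 · (-0.239950) = 0.1800.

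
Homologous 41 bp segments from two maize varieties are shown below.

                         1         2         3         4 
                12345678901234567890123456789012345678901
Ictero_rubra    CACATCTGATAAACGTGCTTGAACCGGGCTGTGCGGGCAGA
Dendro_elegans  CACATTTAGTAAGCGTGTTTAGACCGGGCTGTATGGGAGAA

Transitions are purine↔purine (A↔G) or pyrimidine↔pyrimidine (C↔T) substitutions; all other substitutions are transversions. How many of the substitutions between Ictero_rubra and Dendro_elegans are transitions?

11

Differing sites — 6:C/T (Ti); 8:G/A (Ti); 9:A/G (Ti); 13:A/G (Ti); 18:C/T (Ti); 21:G/A (Ti); 22:A/G (Ti); 33:G/A (Ti); 34:C/T (Ti); 38:C/A (Tv); 39:A/G (Ti); 40:G/A (Ti).
Of the 12 differences, 11 transitions and 1 transversion, so the answer is 11.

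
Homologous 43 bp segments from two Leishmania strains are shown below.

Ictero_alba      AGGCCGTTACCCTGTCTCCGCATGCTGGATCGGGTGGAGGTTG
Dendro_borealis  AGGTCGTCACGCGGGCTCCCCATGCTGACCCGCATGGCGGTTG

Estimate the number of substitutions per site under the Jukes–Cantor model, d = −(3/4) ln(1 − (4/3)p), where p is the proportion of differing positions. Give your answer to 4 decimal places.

0.3490

The sequences differ at positions 4 (C/T), 8 (T/C), 11 (C/G), 13 (T/G), 15 (T/G), 20 (G/C), 28 (G/A), 29 (A/C), 30 (T/C), 33 (G/C), 34 (G/A), 38 (A/C).
p = 12/43 = 0.279070.
d = −0.75 · ln(1 − (4/3)·0.279070) = −0.75 · ln(0.627907) = −0.75 · (-0.465363) = 0.3490.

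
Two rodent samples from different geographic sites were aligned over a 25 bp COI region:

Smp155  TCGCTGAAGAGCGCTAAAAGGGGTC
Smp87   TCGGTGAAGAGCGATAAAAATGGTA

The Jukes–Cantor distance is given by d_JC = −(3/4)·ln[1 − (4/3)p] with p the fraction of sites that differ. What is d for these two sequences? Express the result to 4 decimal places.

The sequences differ at positions 4 (C/G), 14 (C/A), 20 (G/A), 21 (G/T), 25 (C/A).
p = 5/25 = 0.200000.
d = −0.75 · ln(1 − (4/3)·0.200000) = −0.75 · ln(0.733333) = −0.75 · (-0.310155) = 0.2326.

0.2326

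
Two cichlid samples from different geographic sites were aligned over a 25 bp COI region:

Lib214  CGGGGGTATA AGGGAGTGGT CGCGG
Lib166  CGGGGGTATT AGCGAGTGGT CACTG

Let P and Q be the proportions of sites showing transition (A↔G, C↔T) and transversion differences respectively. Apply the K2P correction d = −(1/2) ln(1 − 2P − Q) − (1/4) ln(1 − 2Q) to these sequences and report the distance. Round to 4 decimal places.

0.1802

Mismatches occur at site 10 (A/T, transversion), site 13 (G/C, transversion), site 22 (G/A, transition), site 24 (G/T, transversion).
Of the 4 differences, 1 transition and 3 transversions over 25 sites: P = 1/25 = 0.040000, Q = 3/25 = 0.120000.
d = −0.5·ln(0.800000) − 0.25·ln(0.760000) = −0.5·(-0.223144) − 0.25·(-0.274437) = 0.1802.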